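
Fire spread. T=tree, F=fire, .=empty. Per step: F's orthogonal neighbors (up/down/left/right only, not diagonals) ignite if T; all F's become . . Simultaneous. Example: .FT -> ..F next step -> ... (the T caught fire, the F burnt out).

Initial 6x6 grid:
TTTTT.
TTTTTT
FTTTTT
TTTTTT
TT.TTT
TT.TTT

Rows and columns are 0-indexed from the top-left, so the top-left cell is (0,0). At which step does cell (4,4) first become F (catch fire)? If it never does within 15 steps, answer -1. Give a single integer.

Step 1: cell (4,4)='T' (+3 fires, +1 burnt)
Step 2: cell (4,4)='T' (+5 fires, +3 burnt)
Step 3: cell (4,4)='T' (+6 fires, +5 burnt)
Step 4: cell (4,4)='T' (+5 fires, +6 burnt)
Step 5: cell (4,4)='T' (+5 fires, +5 burnt)
Step 6: cell (4,4)='F' (+5 fires, +5 burnt)
  -> target ignites at step 6
Step 7: cell (4,4)='.' (+2 fires, +5 burnt)
Step 8: cell (4,4)='.' (+1 fires, +2 burnt)
Step 9: cell (4,4)='.' (+0 fires, +1 burnt)
  fire out at step 9

6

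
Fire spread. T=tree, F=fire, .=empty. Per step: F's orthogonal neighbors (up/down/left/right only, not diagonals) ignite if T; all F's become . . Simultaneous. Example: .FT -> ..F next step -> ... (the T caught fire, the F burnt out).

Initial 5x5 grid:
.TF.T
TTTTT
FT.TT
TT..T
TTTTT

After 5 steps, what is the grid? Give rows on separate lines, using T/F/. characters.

Step 1: 5 trees catch fire, 2 burn out
  .F..T
  FTFTT
  .F.TT
  FT..T
  TTTTT
Step 2: 4 trees catch fire, 5 burn out
  ....T
  .F.FT
  ...TT
  .F..T
  FTTTT
Step 3: 3 trees catch fire, 4 burn out
  ....T
  ....F
  ...FT
  ....T
  .FTTT
Step 4: 3 trees catch fire, 3 burn out
  ....F
  .....
  ....F
  ....T
  ..FTT
Step 5: 2 trees catch fire, 3 burn out
  .....
  .....
  .....
  ....F
  ...FT

.....
.....
.....
....F
...FT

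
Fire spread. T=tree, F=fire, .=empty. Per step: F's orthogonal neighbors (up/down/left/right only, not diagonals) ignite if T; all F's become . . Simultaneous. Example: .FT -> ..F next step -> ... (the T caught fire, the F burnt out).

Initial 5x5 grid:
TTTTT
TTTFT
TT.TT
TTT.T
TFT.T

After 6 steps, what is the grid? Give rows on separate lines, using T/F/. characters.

Step 1: 7 trees catch fire, 2 burn out
  TTTFT
  TTF.F
  TT.FT
  TFT.T
  F.F.T
Step 2: 7 trees catch fire, 7 burn out
  TTF.F
  TF...
  TF..F
  F.F.T
  ....T
Step 3: 4 trees catch fire, 7 burn out
  TF...
  F....
  F....
  ....F
  ....T
Step 4: 2 trees catch fire, 4 burn out
  F....
  .....
  .....
  .....
  ....F
Step 5: 0 trees catch fire, 2 burn out
  .....
  .....
  .....
  .....
  .....
Step 6: 0 trees catch fire, 0 burn out
  .....
  .....
  .....
  .....
  .....

.....
.....
.....
.....
.....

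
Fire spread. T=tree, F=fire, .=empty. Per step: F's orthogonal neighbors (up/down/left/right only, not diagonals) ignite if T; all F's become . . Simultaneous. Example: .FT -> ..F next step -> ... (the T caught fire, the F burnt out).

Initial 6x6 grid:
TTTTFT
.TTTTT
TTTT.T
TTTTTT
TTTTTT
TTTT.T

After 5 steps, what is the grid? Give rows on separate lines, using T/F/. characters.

Step 1: 3 trees catch fire, 1 burn out
  TTTF.F
  .TTTFT
  TTTT.T
  TTTTTT
  TTTTTT
  TTTT.T
Step 2: 3 trees catch fire, 3 burn out
  TTF...
  .TTF.F
  TTTT.T
  TTTTTT
  TTTTTT
  TTTT.T
Step 3: 4 trees catch fire, 3 burn out
  TF....
  .TF...
  TTTF.F
  TTTTTT
  TTTTTT
  TTTT.T
Step 4: 5 trees catch fire, 4 burn out
  F.....
  .F....
  TTF...
  TTTFTF
  TTTTTT
  TTTT.T
Step 5: 5 trees catch fire, 5 burn out
  ......
  ......
  TF....
  TTF.F.
  TTTFTF
  TTTT.T

......
......
TF....
TTF.F.
TTTFTF
TTTT.T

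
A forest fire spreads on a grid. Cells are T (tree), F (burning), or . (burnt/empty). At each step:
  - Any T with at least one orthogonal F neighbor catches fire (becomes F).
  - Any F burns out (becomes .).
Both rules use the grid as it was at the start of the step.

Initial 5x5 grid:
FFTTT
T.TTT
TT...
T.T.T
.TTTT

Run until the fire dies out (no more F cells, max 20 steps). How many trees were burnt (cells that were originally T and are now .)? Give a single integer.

Step 1: +2 fires, +2 burnt (F count now 2)
Step 2: +3 fires, +2 burnt (F count now 3)
Step 3: +4 fires, +3 burnt (F count now 4)
Step 4: +1 fires, +4 burnt (F count now 1)
Step 5: +0 fires, +1 burnt (F count now 0)
Fire out after step 5
Initially T: 16, now '.': 19
Total burnt (originally-T cells now '.'): 10

Answer: 10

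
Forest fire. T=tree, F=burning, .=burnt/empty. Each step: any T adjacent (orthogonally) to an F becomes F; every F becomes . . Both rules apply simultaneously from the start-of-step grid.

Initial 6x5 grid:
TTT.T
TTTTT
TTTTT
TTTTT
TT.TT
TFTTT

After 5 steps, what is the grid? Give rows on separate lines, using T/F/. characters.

Step 1: 3 trees catch fire, 1 burn out
  TTT.T
  TTTTT
  TTTTT
  TTTTT
  TF.TT
  F.FTT
Step 2: 3 trees catch fire, 3 burn out
  TTT.T
  TTTTT
  TTTTT
  TFTTT
  F..TT
  ...FT
Step 3: 5 trees catch fire, 3 burn out
  TTT.T
  TTTTT
  TFTTT
  F.FTT
  ...FT
  ....F
Step 4: 5 trees catch fire, 5 burn out
  TTT.T
  TFTTT
  F.FTT
  ...FT
  ....F
  .....
Step 5: 5 trees catch fire, 5 burn out
  TFT.T
  F.FTT
  ...FT
  ....F
  .....
  .....

TFT.T
F.FTT
...FT
....F
.....
.....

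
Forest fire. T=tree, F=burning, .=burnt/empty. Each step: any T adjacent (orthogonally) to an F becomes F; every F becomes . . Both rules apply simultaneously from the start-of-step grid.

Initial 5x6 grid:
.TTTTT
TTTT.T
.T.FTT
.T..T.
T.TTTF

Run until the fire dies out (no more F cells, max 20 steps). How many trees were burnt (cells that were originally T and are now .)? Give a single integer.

Step 1: +3 fires, +2 burnt (F count now 3)
Step 2: +5 fires, +3 burnt (F count now 5)
Step 3: +5 fires, +5 burnt (F count now 5)
Step 4: +4 fires, +5 burnt (F count now 4)
Step 5: +1 fires, +4 burnt (F count now 1)
Step 6: +0 fires, +1 burnt (F count now 0)
Fire out after step 6
Initially T: 19, now '.': 29
Total burnt (originally-T cells now '.'): 18

Answer: 18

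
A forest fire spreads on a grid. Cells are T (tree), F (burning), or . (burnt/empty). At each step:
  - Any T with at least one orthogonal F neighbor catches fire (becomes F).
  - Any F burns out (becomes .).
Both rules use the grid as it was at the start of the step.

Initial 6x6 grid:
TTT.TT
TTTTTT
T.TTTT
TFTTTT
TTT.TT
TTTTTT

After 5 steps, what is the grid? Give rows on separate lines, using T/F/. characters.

Step 1: 3 trees catch fire, 1 burn out
  TTT.TT
  TTTTTT
  T.TTTT
  F.FTTT
  TFT.TT
  TTTTTT
Step 2: 6 trees catch fire, 3 burn out
  TTT.TT
  TTTTTT
  F.FTTT
  ...FTT
  F.F.TT
  TFTTTT
Step 3: 6 trees catch fire, 6 burn out
  TTT.TT
  FTFTTT
  ...FTT
  ....FT
  ....TT
  F.FTTT
Step 4: 8 trees catch fire, 6 burn out
  FTF.TT
  .F.FTT
  ....FT
  .....F
  ....FT
  ...FTT
Step 5: 5 trees catch fire, 8 burn out
  .F..TT
  ....FT
  .....F
  ......
  .....F
  ....FT

.F..TT
....FT
.....F
......
.....F
....FT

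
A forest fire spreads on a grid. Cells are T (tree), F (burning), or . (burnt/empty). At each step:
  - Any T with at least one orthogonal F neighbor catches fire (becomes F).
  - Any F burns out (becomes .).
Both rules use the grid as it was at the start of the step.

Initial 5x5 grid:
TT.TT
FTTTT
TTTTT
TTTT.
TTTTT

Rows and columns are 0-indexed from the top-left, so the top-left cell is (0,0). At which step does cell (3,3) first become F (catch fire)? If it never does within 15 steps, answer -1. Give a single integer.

Step 1: cell (3,3)='T' (+3 fires, +1 burnt)
Step 2: cell (3,3)='T' (+4 fires, +3 burnt)
Step 3: cell (3,3)='T' (+4 fires, +4 burnt)
Step 4: cell (3,3)='T' (+5 fires, +4 burnt)
Step 5: cell (3,3)='F' (+4 fires, +5 burnt)
  -> target ignites at step 5
Step 6: cell (3,3)='.' (+1 fires, +4 burnt)
Step 7: cell (3,3)='.' (+1 fires, +1 burnt)
Step 8: cell (3,3)='.' (+0 fires, +1 burnt)
  fire out at step 8

5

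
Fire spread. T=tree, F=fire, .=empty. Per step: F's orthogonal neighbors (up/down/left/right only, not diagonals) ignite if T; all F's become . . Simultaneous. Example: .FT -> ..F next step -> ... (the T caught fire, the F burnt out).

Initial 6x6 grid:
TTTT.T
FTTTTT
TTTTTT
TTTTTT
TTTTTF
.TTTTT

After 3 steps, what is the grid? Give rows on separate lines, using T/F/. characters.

Step 1: 6 trees catch fire, 2 burn out
  FTTT.T
  .FTTTT
  FTTTTT
  TTTTTF
  TTTTF.
  .TTTTF
Step 2: 8 trees catch fire, 6 burn out
  .FTT.T
  ..FTTT
  .FTTTF
  FTTTF.
  TTTF..
  .TTTF.
Step 3: 10 trees catch fire, 8 burn out
  ..FT.T
  ...FTF
  ..FTF.
  .FTF..
  FTF...
  .TTF..

..FT.T
...FTF
..FTF.
.FTF..
FTF...
.TTF..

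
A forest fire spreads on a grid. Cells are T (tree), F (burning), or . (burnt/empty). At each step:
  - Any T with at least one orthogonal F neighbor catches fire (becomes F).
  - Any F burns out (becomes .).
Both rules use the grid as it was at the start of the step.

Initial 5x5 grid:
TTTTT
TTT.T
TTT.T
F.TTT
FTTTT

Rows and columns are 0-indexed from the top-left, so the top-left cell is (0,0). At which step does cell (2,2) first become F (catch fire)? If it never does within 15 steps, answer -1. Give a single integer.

Step 1: cell (2,2)='T' (+2 fires, +2 burnt)
Step 2: cell (2,2)='T' (+3 fires, +2 burnt)
Step 3: cell (2,2)='F' (+5 fires, +3 burnt)
  -> target ignites at step 3
Step 4: cell (2,2)='.' (+4 fires, +5 burnt)
Step 5: cell (2,2)='.' (+2 fires, +4 burnt)
Step 6: cell (2,2)='.' (+2 fires, +2 burnt)
Step 7: cell (2,2)='.' (+2 fires, +2 burnt)
Step 8: cell (2,2)='.' (+0 fires, +2 burnt)
  fire out at step 8

3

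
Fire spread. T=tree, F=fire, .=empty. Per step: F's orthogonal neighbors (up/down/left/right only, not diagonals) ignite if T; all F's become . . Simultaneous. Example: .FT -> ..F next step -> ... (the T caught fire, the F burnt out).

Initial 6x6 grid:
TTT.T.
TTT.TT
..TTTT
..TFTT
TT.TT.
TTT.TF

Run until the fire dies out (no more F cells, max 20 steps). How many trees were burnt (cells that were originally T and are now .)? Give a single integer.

Step 1: +5 fires, +2 burnt (F count now 5)
Step 2: +4 fires, +5 burnt (F count now 4)
Step 3: +3 fires, +4 burnt (F count now 3)
Step 4: +4 fires, +3 burnt (F count now 4)
Step 5: +2 fires, +4 burnt (F count now 2)
Step 6: +1 fires, +2 burnt (F count now 1)
Step 7: +0 fires, +1 burnt (F count now 0)
Fire out after step 7
Initially T: 24, now '.': 31
Total burnt (originally-T cells now '.'): 19

Answer: 19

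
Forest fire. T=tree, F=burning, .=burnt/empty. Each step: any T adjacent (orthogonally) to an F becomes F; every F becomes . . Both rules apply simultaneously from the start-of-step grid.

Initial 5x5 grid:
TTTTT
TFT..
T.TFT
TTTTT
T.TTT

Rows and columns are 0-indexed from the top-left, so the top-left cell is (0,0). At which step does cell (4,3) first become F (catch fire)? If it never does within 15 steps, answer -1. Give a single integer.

Step 1: cell (4,3)='T' (+6 fires, +2 burnt)
Step 2: cell (4,3)='F' (+6 fires, +6 burnt)
  -> target ignites at step 2
Step 3: cell (4,3)='.' (+5 fires, +6 burnt)
Step 4: cell (4,3)='.' (+2 fires, +5 burnt)
Step 5: cell (4,3)='.' (+0 fires, +2 burnt)
  fire out at step 5

2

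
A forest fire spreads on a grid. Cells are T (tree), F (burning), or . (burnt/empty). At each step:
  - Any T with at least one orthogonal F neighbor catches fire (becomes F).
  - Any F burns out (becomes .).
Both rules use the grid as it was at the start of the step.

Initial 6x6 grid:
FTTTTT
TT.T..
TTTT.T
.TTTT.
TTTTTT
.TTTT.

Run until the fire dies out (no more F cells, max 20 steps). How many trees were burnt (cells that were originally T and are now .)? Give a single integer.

Answer: 26

Derivation:
Step 1: +2 fires, +1 burnt (F count now 2)
Step 2: +3 fires, +2 burnt (F count now 3)
Step 3: +2 fires, +3 burnt (F count now 2)
Step 4: +4 fires, +2 burnt (F count now 4)
Step 5: +4 fires, +4 burnt (F count now 4)
Step 6: +4 fires, +4 burnt (F count now 4)
Step 7: +3 fires, +4 burnt (F count now 3)
Step 8: +2 fires, +3 burnt (F count now 2)
Step 9: +2 fires, +2 burnt (F count now 2)
Step 10: +0 fires, +2 burnt (F count now 0)
Fire out after step 10
Initially T: 27, now '.': 35
Total burnt (originally-T cells now '.'): 26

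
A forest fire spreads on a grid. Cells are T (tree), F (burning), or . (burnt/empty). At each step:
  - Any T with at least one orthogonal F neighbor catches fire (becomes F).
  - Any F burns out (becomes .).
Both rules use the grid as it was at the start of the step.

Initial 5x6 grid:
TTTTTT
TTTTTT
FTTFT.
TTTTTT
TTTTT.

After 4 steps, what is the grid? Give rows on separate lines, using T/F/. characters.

Step 1: 7 trees catch fire, 2 burn out
  TTTTTT
  FTTFTT
  .FF.F.
  FTTFTT
  TTTTT.
Step 2: 10 trees catch fire, 7 burn out
  FTTFTT
  .FF.FT
  ......
  .FF.FT
  FTTFT.
Step 3: 8 trees catch fire, 10 burn out
  .FF.FT
  .....F
  ......
  .....F
  .FF.F.
Step 4: 1 trees catch fire, 8 burn out
  .....F
  ......
  ......
  ......
  ......

.....F
......
......
......
......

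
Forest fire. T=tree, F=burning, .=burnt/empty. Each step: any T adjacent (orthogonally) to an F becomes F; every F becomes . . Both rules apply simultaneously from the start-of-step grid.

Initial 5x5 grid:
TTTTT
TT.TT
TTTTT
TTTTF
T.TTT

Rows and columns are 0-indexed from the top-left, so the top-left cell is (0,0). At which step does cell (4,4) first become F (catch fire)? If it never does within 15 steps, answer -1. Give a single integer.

Step 1: cell (4,4)='F' (+3 fires, +1 burnt)
  -> target ignites at step 1
Step 2: cell (4,4)='.' (+4 fires, +3 burnt)
Step 3: cell (4,4)='.' (+5 fires, +4 burnt)
Step 4: cell (4,4)='.' (+3 fires, +5 burnt)
Step 5: cell (4,4)='.' (+4 fires, +3 burnt)
Step 6: cell (4,4)='.' (+2 fires, +4 burnt)
Step 7: cell (4,4)='.' (+1 fires, +2 burnt)
Step 8: cell (4,4)='.' (+0 fires, +1 burnt)
  fire out at step 8

1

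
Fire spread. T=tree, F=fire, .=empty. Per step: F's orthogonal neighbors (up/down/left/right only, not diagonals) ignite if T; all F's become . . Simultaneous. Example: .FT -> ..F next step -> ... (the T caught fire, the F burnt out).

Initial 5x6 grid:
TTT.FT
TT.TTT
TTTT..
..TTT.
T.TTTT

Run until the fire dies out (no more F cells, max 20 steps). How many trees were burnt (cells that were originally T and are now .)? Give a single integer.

Step 1: +2 fires, +1 burnt (F count now 2)
Step 2: +2 fires, +2 burnt (F count now 2)
Step 3: +1 fires, +2 burnt (F count now 1)
Step 4: +2 fires, +1 burnt (F count now 2)
Step 5: +4 fires, +2 burnt (F count now 4)
Step 6: +4 fires, +4 burnt (F count now 4)
Step 7: +3 fires, +4 burnt (F count now 3)
Step 8: +2 fires, +3 burnt (F count now 2)
Step 9: +0 fires, +2 burnt (F count now 0)
Fire out after step 9
Initially T: 21, now '.': 29
Total burnt (originally-T cells now '.'): 20

Answer: 20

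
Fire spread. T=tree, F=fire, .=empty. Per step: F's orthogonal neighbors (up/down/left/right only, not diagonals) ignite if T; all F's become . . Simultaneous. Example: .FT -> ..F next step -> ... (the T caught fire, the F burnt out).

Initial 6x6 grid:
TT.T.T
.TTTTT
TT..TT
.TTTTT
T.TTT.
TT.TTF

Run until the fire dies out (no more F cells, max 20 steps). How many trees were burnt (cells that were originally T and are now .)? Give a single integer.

Answer: 23

Derivation:
Step 1: +1 fires, +1 burnt (F count now 1)
Step 2: +2 fires, +1 burnt (F count now 2)
Step 3: +2 fires, +2 burnt (F count now 2)
Step 4: +4 fires, +2 burnt (F count now 4)
Step 5: +3 fires, +4 burnt (F count now 3)
Step 6: +3 fires, +3 burnt (F count now 3)
Step 7: +4 fires, +3 burnt (F count now 4)
Step 8: +2 fires, +4 burnt (F count now 2)
Step 9: +1 fires, +2 burnt (F count now 1)
Step 10: +1 fires, +1 burnt (F count now 1)
Step 11: +0 fires, +1 burnt (F count now 0)
Fire out after step 11
Initially T: 26, now '.': 33
Total burnt (originally-T cells now '.'): 23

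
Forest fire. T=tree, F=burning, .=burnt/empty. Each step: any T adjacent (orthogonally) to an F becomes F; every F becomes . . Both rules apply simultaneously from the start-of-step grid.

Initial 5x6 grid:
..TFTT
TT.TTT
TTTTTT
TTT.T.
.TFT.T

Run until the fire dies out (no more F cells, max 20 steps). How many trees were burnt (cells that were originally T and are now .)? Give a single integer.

Answer: 20

Derivation:
Step 1: +6 fires, +2 burnt (F count now 6)
Step 2: +5 fires, +6 burnt (F count now 5)
Step 3: +4 fires, +5 burnt (F count now 4)
Step 4: +4 fires, +4 burnt (F count now 4)
Step 5: +1 fires, +4 burnt (F count now 1)
Step 6: +0 fires, +1 burnt (F count now 0)
Fire out after step 6
Initially T: 21, now '.': 29
Total burnt (originally-T cells now '.'): 20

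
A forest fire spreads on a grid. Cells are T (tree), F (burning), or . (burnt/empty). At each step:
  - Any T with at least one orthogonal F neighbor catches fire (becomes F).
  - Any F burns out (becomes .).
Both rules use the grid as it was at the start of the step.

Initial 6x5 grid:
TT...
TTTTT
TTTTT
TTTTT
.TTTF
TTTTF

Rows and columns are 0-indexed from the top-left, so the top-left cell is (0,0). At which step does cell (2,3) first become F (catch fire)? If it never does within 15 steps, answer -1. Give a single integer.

Step 1: cell (2,3)='T' (+3 fires, +2 burnt)
Step 2: cell (2,3)='T' (+4 fires, +3 burnt)
Step 3: cell (2,3)='F' (+5 fires, +4 burnt)
  -> target ignites at step 3
Step 4: cell (2,3)='.' (+4 fires, +5 burnt)
Step 5: cell (2,3)='.' (+3 fires, +4 burnt)
Step 6: cell (2,3)='.' (+2 fires, +3 burnt)
Step 7: cell (2,3)='.' (+2 fires, +2 burnt)
Step 8: cell (2,3)='.' (+1 fires, +2 burnt)
Step 9: cell (2,3)='.' (+0 fires, +1 burnt)
  fire out at step 9

3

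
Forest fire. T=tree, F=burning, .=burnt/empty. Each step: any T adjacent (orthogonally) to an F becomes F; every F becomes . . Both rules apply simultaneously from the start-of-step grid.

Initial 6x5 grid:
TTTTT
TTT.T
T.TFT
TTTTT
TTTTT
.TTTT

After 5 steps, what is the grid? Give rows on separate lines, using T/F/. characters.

Step 1: 3 trees catch fire, 1 burn out
  TTTTT
  TTT.T
  T.F.F
  TTTFT
  TTTTT
  .TTTT
Step 2: 5 trees catch fire, 3 burn out
  TTTTT
  TTF.F
  T....
  TTF.F
  TTTFT
  .TTTT
Step 3: 7 trees catch fire, 5 burn out
  TTFTF
  TF...
  T....
  TF...
  TTF.F
  .TTFT
Step 4: 7 trees catch fire, 7 burn out
  TF.F.
  F....
  T....
  F....
  TF...
  .TF.F
Step 5: 4 trees catch fire, 7 burn out
  F....
  .....
  F....
  .....
  F....
  .F...

F....
.....
F....
.....
F....
.F...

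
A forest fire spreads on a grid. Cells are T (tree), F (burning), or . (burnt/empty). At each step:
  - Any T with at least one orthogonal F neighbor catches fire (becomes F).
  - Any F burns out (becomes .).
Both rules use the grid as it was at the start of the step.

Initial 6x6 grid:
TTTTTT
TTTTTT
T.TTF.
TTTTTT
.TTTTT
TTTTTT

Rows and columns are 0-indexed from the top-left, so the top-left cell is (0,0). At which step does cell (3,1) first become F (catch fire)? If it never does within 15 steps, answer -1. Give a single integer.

Step 1: cell (3,1)='T' (+3 fires, +1 burnt)
Step 2: cell (3,1)='T' (+7 fires, +3 burnt)
Step 3: cell (3,1)='T' (+7 fires, +7 burnt)
Step 4: cell (3,1)='F' (+6 fires, +7 burnt)
  -> target ignites at step 4
Step 5: cell (3,1)='.' (+5 fires, +6 burnt)
Step 6: cell (3,1)='.' (+3 fires, +5 burnt)
Step 7: cell (3,1)='.' (+1 fires, +3 burnt)
Step 8: cell (3,1)='.' (+0 fires, +1 burnt)
  fire out at step 8

4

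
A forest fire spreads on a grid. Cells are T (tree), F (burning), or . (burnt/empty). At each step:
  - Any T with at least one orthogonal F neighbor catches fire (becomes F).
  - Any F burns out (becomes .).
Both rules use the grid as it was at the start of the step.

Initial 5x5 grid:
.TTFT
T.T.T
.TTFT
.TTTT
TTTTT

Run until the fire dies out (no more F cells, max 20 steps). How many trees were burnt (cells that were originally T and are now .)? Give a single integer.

Step 1: +5 fires, +2 burnt (F count now 5)
Step 2: +7 fires, +5 burnt (F count now 7)
Step 3: +3 fires, +7 burnt (F count now 3)
Step 4: +1 fires, +3 burnt (F count now 1)
Step 5: +1 fires, +1 burnt (F count now 1)
Step 6: +0 fires, +1 burnt (F count now 0)
Fire out after step 6
Initially T: 18, now '.': 24
Total burnt (originally-T cells now '.'): 17

Answer: 17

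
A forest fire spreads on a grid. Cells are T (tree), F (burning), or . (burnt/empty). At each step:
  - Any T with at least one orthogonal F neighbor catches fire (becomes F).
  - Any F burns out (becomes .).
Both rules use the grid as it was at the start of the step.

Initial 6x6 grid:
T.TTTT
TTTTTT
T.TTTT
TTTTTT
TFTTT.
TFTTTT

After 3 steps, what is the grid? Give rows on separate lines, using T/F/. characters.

Step 1: 5 trees catch fire, 2 burn out
  T.TTTT
  TTTTTT
  T.TTTT
  TFTTTT
  F.FTT.
  F.FTTT
Step 2: 4 trees catch fire, 5 burn out
  T.TTTT
  TTTTTT
  T.TTTT
  F.FTTT
  ...FT.
  ...FTT
Step 3: 5 trees catch fire, 4 burn out
  T.TTTT
  TTTTTT
  F.FTTT
  ...FTT
  ....F.
  ....FT

T.TTTT
TTTTTT
F.FTTT
...FTT
....F.
....FT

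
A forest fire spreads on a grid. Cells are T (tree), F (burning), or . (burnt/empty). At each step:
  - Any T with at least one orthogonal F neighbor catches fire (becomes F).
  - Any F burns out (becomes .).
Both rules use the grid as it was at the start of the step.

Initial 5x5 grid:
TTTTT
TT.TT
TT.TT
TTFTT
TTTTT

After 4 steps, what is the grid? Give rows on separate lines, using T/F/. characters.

Step 1: 3 trees catch fire, 1 burn out
  TTTTT
  TT.TT
  TT.TT
  TF.FT
  TTFTT
Step 2: 6 trees catch fire, 3 burn out
  TTTTT
  TT.TT
  TF.FT
  F...F
  TF.FT
Step 3: 6 trees catch fire, 6 burn out
  TTTTT
  TF.FT
  F...F
  .....
  F...F
Step 4: 4 trees catch fire, 6 burn out
  TFTFT
  F...F
  .....
  .....
  .....

TFTFT
F...F
.....
.....
.....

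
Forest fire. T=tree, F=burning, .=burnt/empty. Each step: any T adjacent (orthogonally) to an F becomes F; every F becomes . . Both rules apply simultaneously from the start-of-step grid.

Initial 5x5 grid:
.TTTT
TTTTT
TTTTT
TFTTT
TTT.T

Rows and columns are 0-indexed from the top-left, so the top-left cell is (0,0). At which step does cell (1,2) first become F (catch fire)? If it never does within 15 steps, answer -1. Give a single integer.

Step 1: cell (1,2)='T' (+4 fires, +1 burnt)
Step 2: cell (1,2)='T' (+6 fires, +4 burnt)
Step 3: cell (1,2)='F' (+5 fires, +6 burnt)
  -> target ignites at step 3
Step 4: cell (1,2)='.' (+4 fires, +5 burnt)
Step 5: cell (1,2)='.' (+2 fires, +4 burnt)
Step 6: cell (1,2)='.' (+1 fires, +2 burnt)
Step 7: cell (1,2)='.' (+0 fires, +1 burnt)
  fire out at step 7

3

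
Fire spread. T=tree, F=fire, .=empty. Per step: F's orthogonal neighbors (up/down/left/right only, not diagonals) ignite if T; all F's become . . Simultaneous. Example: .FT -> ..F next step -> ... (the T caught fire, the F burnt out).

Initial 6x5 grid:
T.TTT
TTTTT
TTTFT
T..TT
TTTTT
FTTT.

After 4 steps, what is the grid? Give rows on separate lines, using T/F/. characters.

Step 1: 6 trees catch fire, 2 burn out
  T.TTT
  TTTFT
  TTF.F
  T..FT
  FTTTT
  .FTT.
Step 2: 9 trees catch fire, 6 burn out
  T.TFT
  TTF.F
  TF...
  F...F
  .FTFT
  ..FT.
Step 3: 7 trees catch fire, 9 burn out
  T.F.F
  TF...
  F....
  .....
  ..F.F
  ...F.
Step 4: 1 trees catch fire, 7 burn out
  T....
  F....
  .....
  .....
  .....
  .....

T....
F....
.....
.....
.....
.....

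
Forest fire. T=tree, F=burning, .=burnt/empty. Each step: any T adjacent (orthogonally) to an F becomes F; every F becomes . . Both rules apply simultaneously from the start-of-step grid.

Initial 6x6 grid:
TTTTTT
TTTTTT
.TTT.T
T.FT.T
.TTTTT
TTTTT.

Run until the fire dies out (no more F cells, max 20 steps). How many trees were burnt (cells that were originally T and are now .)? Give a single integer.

Answer: 28

Derivation:
Step 1: +3 fires, +1 burnt (F count now 3)
Step 2: +6 fires, +3 burnt (F count now 6)
Step 3: +6 fires, +6 burnt (F count now 6)
Step 4: +7 fires, +6 burnt (F count now 7)
Step 5: +4 fires, +7 burnt (F count now 4)
Step 6: +2 fires, +4 burnt (F count now 2)
Step 7: +0 fires, +2 burnt (F count now 0)
Fire out after step 7
Initially T: 29, now '.': 35
Total burnt (originally-T cells now '.'): 28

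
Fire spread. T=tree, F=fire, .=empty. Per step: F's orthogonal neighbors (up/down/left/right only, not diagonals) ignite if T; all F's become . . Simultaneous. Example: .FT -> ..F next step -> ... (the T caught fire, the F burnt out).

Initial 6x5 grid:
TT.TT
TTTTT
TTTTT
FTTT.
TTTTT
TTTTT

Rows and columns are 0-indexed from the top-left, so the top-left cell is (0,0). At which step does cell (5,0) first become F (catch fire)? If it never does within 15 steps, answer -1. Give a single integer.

Step 1: cell (5,0)='T' (+3 fires, +1 burnt)
Step 2: cell (5,0)='F' (+5 fires, +3 burnt)
  -> target ignites at step 2
Step 3: cell (5,0)='.' (+6 fires, +5 burnt)
Step 4: cell (5,0)='.' (+5 fires, +6 burnt)
Step 5: cell (5,0)='.' (+4 fires, +5 burnt)
Step 6: cell (5,0)='.' (+3 fires, +4 burnt)
Step 7: cell (5,0)='.' (+1 fires, +3 burnt)
Step 8: cell (5,0)='.' (+0 fires, +1 burnt)
  fire out at step 8

2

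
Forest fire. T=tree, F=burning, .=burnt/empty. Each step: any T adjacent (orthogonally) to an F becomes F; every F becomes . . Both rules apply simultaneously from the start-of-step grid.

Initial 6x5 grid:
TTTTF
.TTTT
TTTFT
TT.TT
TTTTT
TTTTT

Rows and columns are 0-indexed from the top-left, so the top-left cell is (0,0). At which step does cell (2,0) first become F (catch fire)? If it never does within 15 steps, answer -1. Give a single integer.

Step 1: cell (2,0)='T' (+6 fires, +2 burnt)
Step 2: cell (2,0)='T' (+5 fires, +6 burnt)
Step 3: cell (2,0)='F' (+7 fires, +5 burnt)
  -> target ignites at step 3
Step 4: cell (2,0)='.' (+5 fires, +7 burnt)
Step 5: cell (2,0)='.' (+2 fires, +5 burnt)
Step 6: cell (2,0)='.' (+1 fires, +2 burnt)
Step 7: cell (2,0)='.' (+0 fires, +1 burnt)
  fire out at step 7

3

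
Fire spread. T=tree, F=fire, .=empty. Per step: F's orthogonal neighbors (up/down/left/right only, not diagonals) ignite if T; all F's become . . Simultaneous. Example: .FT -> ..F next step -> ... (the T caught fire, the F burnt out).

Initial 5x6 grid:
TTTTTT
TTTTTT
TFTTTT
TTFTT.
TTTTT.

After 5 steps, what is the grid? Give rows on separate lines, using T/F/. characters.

Step 1: 6 trees catch fire, 2 burn out
  TTTTTT
  TFTTTT
  F.FTTT
  TF.FT.
  TTFTT.
Step 2: 8 trees catch fire, 6 burn out
  TFTTTT
  F.FTTT
  ...FTT
  F...F.
  TF.FT.
Step 3: 6 trees catch fire, 8 burn out
  F.FTTT
  ...FTT
  ....FT
  ......
  F...F.
Step 4: 3 trees catch fire, 6 burn out
  ...FTT
  ....FT
  .....F
  ......
  ......
Step 5: 2 trees catch fire, 3 burn out
  ....FT
  .....F
  ......
  ......
  ......

....FT
.....F
......
......
......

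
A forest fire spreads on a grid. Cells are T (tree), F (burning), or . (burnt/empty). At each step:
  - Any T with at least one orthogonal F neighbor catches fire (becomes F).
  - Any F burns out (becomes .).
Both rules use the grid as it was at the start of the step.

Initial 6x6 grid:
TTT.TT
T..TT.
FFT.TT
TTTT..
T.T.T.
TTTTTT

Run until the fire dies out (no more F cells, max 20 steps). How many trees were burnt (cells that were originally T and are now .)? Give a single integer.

Step 1: +4 fires, +2 burnt (F count now 4)
Step 2: +3 fires, +4 burnt (F count now 3)
Step 3: +4 fires, +3 burnt (F count now 4)
Step 4: +3 fires, +4 burnt (F count now 3)
Step 5: +1 fires, +3 burnt (F count now 1)
Step 6: +1 fires, +1 burnt (F count now 1)
Step 7: +2 fires, +1 burnt (F count now 2)
Step 8: +0 fires, +2 burnt (F count now 0)
Fire out after step 8
Initially T: 24, now '.': 30
Total burnt (originally-T cells now '.'): 18

Answer: 18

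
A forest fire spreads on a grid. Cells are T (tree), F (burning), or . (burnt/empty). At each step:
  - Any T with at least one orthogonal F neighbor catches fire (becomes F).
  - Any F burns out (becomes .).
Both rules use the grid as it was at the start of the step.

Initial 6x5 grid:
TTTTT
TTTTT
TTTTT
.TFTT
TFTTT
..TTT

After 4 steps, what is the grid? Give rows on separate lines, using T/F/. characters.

Step 1: 5 trees catch fire, 2 burn out
  TTTTT
  TTTTT
  TTFTT
  .F.FT
  F.FTT
  ..TTT
Step 2: 6 trees catch fire, 5 burn out
  TTTTT
  TTFTT
  TF.FT
  ....F
  ...FT
  ..FTT
Step 3: 7 trees catch fire, 6 burn out
  TTFTT
  TF.FT
  F...F
  .....
  ....F
  ...FT
Step 4: 5 trees catch fire, 7 burn out
  TF.FT
  F...F
  .....
  .....
  .....
  ....F

TF.FT
F...F
.....
.....
.....
....F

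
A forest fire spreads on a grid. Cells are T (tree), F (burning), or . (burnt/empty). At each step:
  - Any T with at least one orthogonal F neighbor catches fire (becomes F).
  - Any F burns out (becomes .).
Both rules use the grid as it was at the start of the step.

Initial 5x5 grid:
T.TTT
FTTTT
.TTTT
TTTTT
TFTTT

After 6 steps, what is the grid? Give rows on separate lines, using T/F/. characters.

Step 1: 5 trees catch fire, 2 burn out
  F.TTT
  .FTTT
  .TTTT
  TFTTT
  F.FTT
Step 2: 5 trees catch fire, 5 burn out
  ..TTT
  ..FTT
  .FTTT
  F.FTT
  ...FT
Step 3: 5 trees catch fire, 5 burn out
  ..FTT
  ...FT
  ..FTT
  ...FT
  ....F
Step 4: 4 trees catch fire, 5 burn out
  ...FT
  ....F
  ...FT
  ....F
  .....
Step 5: 2 trees catch fire, 4 burn out
  ....F
  .....
  ....F
  .....
  .....
Step 6: 0 trees catch fire, 2 burn out
  .....
  .....
  .....
  .....
  .....

.....
.....
.....
.....
.....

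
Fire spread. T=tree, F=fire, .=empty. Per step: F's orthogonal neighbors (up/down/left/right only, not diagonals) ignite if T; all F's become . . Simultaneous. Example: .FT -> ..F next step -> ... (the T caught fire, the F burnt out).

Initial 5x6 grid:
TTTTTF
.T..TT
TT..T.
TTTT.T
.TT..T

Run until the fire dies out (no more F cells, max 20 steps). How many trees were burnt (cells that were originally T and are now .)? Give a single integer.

Step 1: +2 fires, +1 burnt (F count now 2)
Step 2: +2 fires, +2 burnt (F count now 2)
Step 3: +2 fires, +2 burnt (F count now 2)
Step 4: +1 fires, +2 burnt (F count now 1)
Step 5: +2 fires, +1 burnt (F count now 2)
Step 6: +1 fires, +2 burnt (F count now 1)
Step 7: +2 fires, +1 burnt (F count now 2)
Step 8: +3 fires, +2 burnt (F count now 3)
Step 9: +2 fires, +3 burnt (F count now 2)
Step 10: +0 fires, +2 burnt (F count now 0)
Fire out after step 10
Initially T: 19, now '.': 28
Total burnt (originally-T cells now '.'): 17

Answer: 17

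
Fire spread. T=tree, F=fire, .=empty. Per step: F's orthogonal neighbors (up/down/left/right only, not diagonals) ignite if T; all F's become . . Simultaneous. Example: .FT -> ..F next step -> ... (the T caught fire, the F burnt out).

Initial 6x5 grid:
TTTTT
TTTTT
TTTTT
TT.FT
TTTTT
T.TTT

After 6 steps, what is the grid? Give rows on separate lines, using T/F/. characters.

Step 1: 3 trees catch fire, 1 burn out
  TTTTT
  TTTTT
  TTTFT
  TT..F
  TTTFT
  T.TTT
Step 2: 6 trees catch fire, 3 burn out
  TTTTT
  TTTFT
  TTF.F
  TT...
  TTF.F
  T.TFT
Step 3: 7 trees catch fire, 6 burn out
  TTTFT
  TTF.F
  TF...
  TT...
  TF...
  T.F.F
Step 4: 6 trees catch fire, 7 burn out
  TTF.F
  TF...
  F....
  TF...
  F....
  T....
Step 5: 4 trees catch fire, 6 burn out
  TF...
  F....
  .....
  F....
  .....
  F....
Step 6: 1 trees catch fire, 4 burn out
  F....
  .....
  .....
  .....
  .....
  .....

F....
.....
.....
.....
.....
.....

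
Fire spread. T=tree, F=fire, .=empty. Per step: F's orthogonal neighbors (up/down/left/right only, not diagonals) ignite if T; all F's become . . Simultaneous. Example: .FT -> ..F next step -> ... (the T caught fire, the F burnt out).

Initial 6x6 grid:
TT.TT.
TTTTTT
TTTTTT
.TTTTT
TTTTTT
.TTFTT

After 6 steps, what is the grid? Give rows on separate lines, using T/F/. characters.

Step 1: 3 trees catch fire, 1 burn out
  TT.TT.
  TTTTTT
  TTTTTT
  .TTTTT
  TTTFTT
  .TF.FT
Step 2: 5 trees catch fire, 3 burn out
  TT.TT.
  TTTTTT
  TTTTTT
  .TTFTT
  TTF.FT
  .F...F
Step 3: 5 trees catch fire, 5 burn out
  TT.TT.
  TTTTTT
  TTTFTT
  .TF.FT
  TF...F
  ......
Step 4: 6 trees catch fire, 5 burn out
  TT.TT.
  TTTFTT
  TTF.FT
  .F...F
  F.....
  ......
Step 5: 5 trees catch fire, 6 burn out
  TT.FT.
  TTF.FT
  TF...F
  ......
  ......
  ......
Step 6: 4 trees catch fire, 5 burn out
  TT..F.
  TF...F
  F.....
  ......
  ......
  ......

TT..F.
TF...F
F.....
......
......
......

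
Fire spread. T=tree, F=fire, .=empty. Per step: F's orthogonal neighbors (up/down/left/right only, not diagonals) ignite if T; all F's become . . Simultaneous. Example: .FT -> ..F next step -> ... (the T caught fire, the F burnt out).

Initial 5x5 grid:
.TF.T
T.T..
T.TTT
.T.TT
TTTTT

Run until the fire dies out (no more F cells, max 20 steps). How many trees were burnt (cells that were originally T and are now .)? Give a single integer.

Step 1: +2 fires, +1 burnt (F count now 2)
Step 2: +1 fires, +2 burnt (F count now 1)
Step 3: +1 fires, +1 burnt (F count now 1)
Step 4: +2 fires, +1 burnt (F count now 2)
Step 5: +2 fires, +2 burnt (F count now 2)
Step 6: +2 fires, +2 burnt (F count now 2)
Step 7: +1 fires, +2 burnt (F count now 1)
Step 8: +2 fires, +1 burnt (F count now 2)
Step 9: +0 fires, +2 burnt (F count now 0)
Fire out after step 9
Initially T: 16, now '.': 22
Total burnt (originally-T cells now '.'): 13

Answer: 13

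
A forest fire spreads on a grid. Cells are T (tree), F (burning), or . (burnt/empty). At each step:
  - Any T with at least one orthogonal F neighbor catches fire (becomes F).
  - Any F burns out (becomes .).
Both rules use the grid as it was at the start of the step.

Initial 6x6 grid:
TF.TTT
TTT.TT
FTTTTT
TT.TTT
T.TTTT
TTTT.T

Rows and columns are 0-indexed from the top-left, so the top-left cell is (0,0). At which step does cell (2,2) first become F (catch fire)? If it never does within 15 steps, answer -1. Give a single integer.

Step 1: cell (2,2)='T' (+5 fires, +2 burnt)
Step 2: cell (2,2)='F' (+4 fires, +5 burnt)
  -> target ignites at step 2
Step 3: cell (2,2)='.' (+2 fires, +4 burnt)
Step 4: cell (2,2)='.' (+3 fires, +2 burnt)
Step 5: cell (2,2)='.' (+5 fires, +3 burnt)
Step 6: cell (2,2)='.' (+6 fires, +5 burnt)
Step 7: cell (2,2)='.' (+3 fires, +6 burnt)
Step 8: cell (2,2)='.' (+1 fires, +3 burnt)
Step 9: cell (2,2)='.' (+0 fires, +1 burnt)
  fire out at step 9

2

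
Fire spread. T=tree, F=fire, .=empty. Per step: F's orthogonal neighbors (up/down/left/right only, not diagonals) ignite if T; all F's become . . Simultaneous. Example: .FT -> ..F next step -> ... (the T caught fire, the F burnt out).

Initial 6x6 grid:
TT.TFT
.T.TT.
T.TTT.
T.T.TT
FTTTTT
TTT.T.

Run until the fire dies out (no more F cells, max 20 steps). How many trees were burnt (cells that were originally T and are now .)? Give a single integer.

Step 1: +6 fires, +2 burnt (F count now 6)
Step 2: +5 fires, +6 burnt (F count now 5)
Step 3: +5 fires, +5 burnt (F count now 5)
Step 4: +3 fires, +5 burnt (F count now 3)
Step 5: +2 fires, +3 burnt (F count now 2)
Step 6: +0 fires, +2 burnt (F count now 0)
Fire out after step 6
Initially T: 24, now '.': 33
Total burnt (originally-T cells now '.'): 21

Answer: 21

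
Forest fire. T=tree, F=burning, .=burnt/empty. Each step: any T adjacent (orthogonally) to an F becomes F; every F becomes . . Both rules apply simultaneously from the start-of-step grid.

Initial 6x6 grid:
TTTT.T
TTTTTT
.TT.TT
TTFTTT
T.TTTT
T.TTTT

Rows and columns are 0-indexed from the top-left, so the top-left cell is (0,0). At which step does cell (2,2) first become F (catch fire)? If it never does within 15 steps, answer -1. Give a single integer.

Step 1: cell (2,2)='F' (+4 fires, +1 burnt)
  -> target ignites at step 1
Step 2: cell (2,2)='.' (+6 fires, +4 burnt)
Step 3: cell (2,2)='.' (+8 fires, +6 burnt)
Step 4: cell (2,2)='.' (+8 fires, +8 burnt)
Step 5: cell (2,2)='.' (+3 fires, +8 burnt)
Step 6: cell (2,2)='.' (+1 fires, +3 burnt)
Step 7: cell (2,2)='.' (+0 fires, +1 burnt)
  fire out at step 7

1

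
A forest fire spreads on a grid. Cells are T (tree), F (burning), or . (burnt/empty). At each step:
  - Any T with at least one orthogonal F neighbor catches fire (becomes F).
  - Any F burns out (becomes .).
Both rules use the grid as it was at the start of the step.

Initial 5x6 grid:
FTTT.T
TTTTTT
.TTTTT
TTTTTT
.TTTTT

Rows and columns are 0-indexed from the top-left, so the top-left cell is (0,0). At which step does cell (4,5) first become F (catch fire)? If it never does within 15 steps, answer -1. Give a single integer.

Step 1: cell (4,5)='T' (+2 fires, +1 burnt)
Step 2: cell (4,5)='T' (+2 fires, +2 burnt)
Step 3: cell (4,5)='T' (+3 fires, +2 burnt)
Step 4: cell (4,5)='T' (+3 fires, +3 burnt)
Step 5: cell (4,5)='T' (+5 fires, +3 burnt)
Step 6: cell (4,5)='T' (+4 fires, +5 burnt)
Step 7: cell (4,5)='T' (+4 fires, +4 burnt)
Step 8: cell (4,5)='T' (+2 fires, +4 burnt)
Step 9: cell (4,5)='F' (+1 fires, +2 burnt)
  -> target ignites at step 9
Step 10: cell (4,5)='.' (+0 fires, +1 burnt)
  fire out at step 10

9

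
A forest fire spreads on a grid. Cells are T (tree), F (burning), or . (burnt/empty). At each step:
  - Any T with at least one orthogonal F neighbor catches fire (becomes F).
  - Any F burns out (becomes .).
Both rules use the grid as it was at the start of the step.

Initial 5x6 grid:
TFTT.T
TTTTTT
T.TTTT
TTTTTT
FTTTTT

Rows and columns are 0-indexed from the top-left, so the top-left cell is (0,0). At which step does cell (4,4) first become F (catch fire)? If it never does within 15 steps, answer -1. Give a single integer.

Step 1: cell (4,4)='T' (+5 fires, +2 burnt)
Step 2: cell (4,4)='T' (+6 fires, +5 burnt)
Step 3: cell (4,4)='T' (+4 fires, +6 burnt)
Step 4: cell (4,4)='F' (+4 fires, +4 burnt)
  -> target ignites at step 4
Step 5: cell (4,4)='.' (+4 fires, +4 burnt)
Step 6: cell (4,4)='.' (+3 fires, +4 burnt)
Step 7: cell (4,4)='.' (+0 fires, +3 burnt)
  fire out at step 7

4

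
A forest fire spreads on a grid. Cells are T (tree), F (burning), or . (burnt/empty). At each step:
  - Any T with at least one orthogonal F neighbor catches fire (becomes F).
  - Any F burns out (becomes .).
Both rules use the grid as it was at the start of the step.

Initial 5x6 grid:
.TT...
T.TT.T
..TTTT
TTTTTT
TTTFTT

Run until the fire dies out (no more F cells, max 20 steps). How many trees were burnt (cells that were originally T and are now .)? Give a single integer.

Answer: 20

Derivation:
Step 1: +3 fires, +1 burnt (F count now 3)
Step 2: +5 fires, +3 burnt (F count now 5)
Step 3: +6 fires, +5 burnt (F count now 6)
Step 4: +3 fires, +6 burnt (F count now 3)
Step 5: +2 fires, +3 burnt (F count now 2)
Step 6: +1 fires, +2 burnt (F count now 1)
Step 7: +0 fires, +1 burnt (F count now 0)
Fire out after step 7
Initially T: 21, now '.': 29
Total burnt (originally-T cells now '.'): 20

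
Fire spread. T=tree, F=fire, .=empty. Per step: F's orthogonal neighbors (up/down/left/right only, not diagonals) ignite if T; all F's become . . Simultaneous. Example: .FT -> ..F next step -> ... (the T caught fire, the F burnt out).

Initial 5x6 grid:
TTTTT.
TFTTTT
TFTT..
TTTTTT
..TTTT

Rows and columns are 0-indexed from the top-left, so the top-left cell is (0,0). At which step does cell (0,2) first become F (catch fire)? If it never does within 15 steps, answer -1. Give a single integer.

Step 1: cell (0,2)='T' (+6 fires, +2 burnt)
Step 2: cell (0,2)='F' (+6 fires, +6 burnt)
  -> target ignites at step 2
Step 3: cell (0,2)='.' (+4 fires, +6 burnt)
Step 4: cell (0,2)='.' (+4 fires, +4 burnt)
Step 5: cell (0,2)='.' (+2 fires, +4 burnt)
Step 6: cell (0,2)='.' (+1 fires, +2 burnt)
Step 7: cell (0,2)='.' (+0 fires, +1 burnt)
  fire out at step 7

2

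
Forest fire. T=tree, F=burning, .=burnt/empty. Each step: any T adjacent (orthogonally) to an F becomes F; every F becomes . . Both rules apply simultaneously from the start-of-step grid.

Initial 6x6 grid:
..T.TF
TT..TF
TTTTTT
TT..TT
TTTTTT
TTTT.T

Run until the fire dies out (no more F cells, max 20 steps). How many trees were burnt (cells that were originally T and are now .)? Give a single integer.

Answer: 25

Derivation:
Step 1: +3 fires, +2 burnt (F count now 3)
Step 2: +2 fires, +3 burnt (F count now 2)
Step 3: +3 fires, +2 burnt (F count now 3)
Step 4: +3 fires, +3 burnt (F count now 3)
Step 5: +2 fires, +3 burnt (F count now 2)
Step 6: +5 fires, +2 burnt (F count now 5)
Step 7: +4 fires, +5 burnt (F count now 4)
Step 8: +2 fires, +4 burnt (F count now 2)
Step 9: +1 fires, +2 burnt (F count now 1)
Step 10: +0 fires, +1 burnt (F count now 0)
Fire out after step 10
Initially T: 26, now '.': 35
Total burnt (originally-T cells now '.'): 25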